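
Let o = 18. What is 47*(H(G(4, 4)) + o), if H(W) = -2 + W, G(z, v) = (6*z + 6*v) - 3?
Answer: 2867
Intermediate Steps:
G(z, v) = -3 + 6*v + 6*z (G(z, v) = (6*v + 6*z) - 3 = -3 + 6*v + 6*z)
47*(H(G(4, 4)) + o) = 47*((-2 + (-3 + 6*4 + 6*4)) + 18) = 47*((-2 + (-3 + 24 + 24)) + 18) = 47*((-2 + 45) + 18) = 47*(43 + 18) = 47*61 = 2867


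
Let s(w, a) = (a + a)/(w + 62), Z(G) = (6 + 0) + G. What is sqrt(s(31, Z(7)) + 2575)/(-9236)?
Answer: -sqrt(22273593)/858948 ≈ -0.0054945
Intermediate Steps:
Z(G) = 6 + G
s(w, a) = 2*a/(62 + w) (s(w, a) = (2*a)/(62 + w) = 2*a/(62 + w))
sqrt(s(31, Z(7)) + 2575)/(-9236) = sqrt(2*(6 + 7)/(62 + 31) + 2575)/(-9236) = sqrt(2*13/93 + 2575)*(-1/9236) = sqrt(2*13*(1/93) + 2575)*(-1/9236) = sqrt(26/93 + 2575)*(-1/9236) = sqrt(239501/93)*(-1/9236) = (sqrt(22273593)/93)*(-1/9236) = -sqrt(22273593)/858948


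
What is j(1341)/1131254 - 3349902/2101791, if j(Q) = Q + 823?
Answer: -630840293564/396276579319 ≈ -1.5919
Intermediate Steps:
j(Q) = 823 + Q
j(1341)/1131254 - 3349902/2101791 = (823 + 1341)/1131254 - 3349902/2101791 = 2164*(1/1131254) - 3349902*1/2101791 = 1082/565627 - 1116634/700597 = -630840293564/396276579319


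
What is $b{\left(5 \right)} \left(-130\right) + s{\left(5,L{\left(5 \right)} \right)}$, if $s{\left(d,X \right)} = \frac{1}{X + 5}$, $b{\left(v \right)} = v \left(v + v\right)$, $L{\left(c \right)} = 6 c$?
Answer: $- \frac{227499}{35} \approx -6500.0$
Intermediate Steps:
$b{\left(v \right)} = 2 v^{2}$ ($b{\left(v \right)} = v 2 v = 2 v^{2}$)
$s{\left(d,X \right)} = \frac{1}{5 + X}$
$b{\left(5 \right)} \left(-130\right) + s{\left(5,L{\left(5 \right)} \right)} = 2 \cdot 5^{2} \left(-130\right) + \frac{1}{5 + 6 \cdot 5} = 2 \cdot 25 \left(-130\right) + \frac{1}{5 + 30} = 50 \left(-130\right) + \frac{1}{35} = -6500 + \frac{1}{35} = - \frac{227499}{35}$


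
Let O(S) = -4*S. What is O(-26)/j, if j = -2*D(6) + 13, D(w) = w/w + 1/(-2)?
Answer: 26/3 ≈ 8.6667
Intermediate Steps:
D(w) = 1/2 (D(w) = 1 + 1*(-1/2) = 1 - 1/2 = 1/2)
j = 12 (j = -2*1/2 + 13 = -1 + 13 = 12)
O(-26)/j = -4*(-26)/12 = 104*(1/12) = 26/3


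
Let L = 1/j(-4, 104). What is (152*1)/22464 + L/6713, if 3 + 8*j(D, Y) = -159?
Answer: 382225/56550312 ≈ 0.0067590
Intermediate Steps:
j(D, Y) = -81/4 (j(D, Y) = -3/8 + (⅛)*(-159) = -3/8 - 159/8 = -81/4)
L = -4/81 (L = 1/(-81/4) = -4/81 ≈ -0.049383)
(152*1)/22464 + L/6713 = (152*1)/22464 - 4/81/6713 = 152*(1/22464) - 4/81*1/6713 = 19/2808 - 4/543753 = 382225/56550312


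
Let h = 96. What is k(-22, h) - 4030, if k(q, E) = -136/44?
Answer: -44364/11 ≈ -4033.1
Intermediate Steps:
k(q, E) = -34/11 (k(q, E) = -136*1/44 = -34/11)
k(-22, h) - 4030 = -34/11 - 4030 = -44364/11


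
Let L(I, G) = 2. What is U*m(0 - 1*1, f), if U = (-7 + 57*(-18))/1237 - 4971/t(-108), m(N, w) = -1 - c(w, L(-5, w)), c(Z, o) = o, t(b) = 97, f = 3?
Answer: 18747984/119989 ≈ 156.25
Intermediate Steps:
m(N, w) = -3 (m(N, w) = -1 - 1*2 = -1 - 2 = -3)
U = -6249328/119989 (U = (-7 + 57*(-18))/1237 - 4971/97 = (-7 - 1026)*(1/1237) - 4971*1/97 = -1033*1/1237 - 4971/97 = -1033/1237 - 4971/97 = -6249328/119989 ≈ -52.083)
U*m(0 - 1*1, f) = -6249328/119989*(-3) = 18747984/119989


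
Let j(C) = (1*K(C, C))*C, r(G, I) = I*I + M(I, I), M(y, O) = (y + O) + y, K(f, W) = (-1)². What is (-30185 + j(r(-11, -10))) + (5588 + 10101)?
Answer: -14426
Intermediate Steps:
K(f, W) = 1
M(y, O) = O + 2*y (M(y, O) = (O + y) + y = O + 2*y)
r(G, I) = I² + 3*I (r(G, I) = I*I + (I + 2*I) = I² + 3*I)
j(C) = C (j(C) = (1*1)*C = 1*C = C)
(-30185 + j(r(-11, -10))) + (5588 + 10101) = (-30185 - 10*(3 - 10)) + (5588 + 10101) = (-30185 - 10*(-7)) + 15689 = (-30185 + 70) + 15689 = -30115 + 15689 = -14426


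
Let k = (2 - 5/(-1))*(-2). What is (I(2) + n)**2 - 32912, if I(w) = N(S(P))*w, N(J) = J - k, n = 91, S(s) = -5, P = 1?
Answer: -21031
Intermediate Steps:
k = -14 (k = (2 - 5*(-1))*(-2) = (2 + 5)*(-2) = 7*(-2) = -14)
N(J) = 14 + J (N(J) = J - 1*(-14) = J + 14 = 14 + J)
I(w) = 9*w (I(w) = (14 - 5)*w = 9*w)
(I(2) + n)**2 - 32912 = (9*2 + 91)**2 - 32912 = (18 + 91)**2 - 32912 = 109**2 - 32912 = 11881 - 32912 = -21031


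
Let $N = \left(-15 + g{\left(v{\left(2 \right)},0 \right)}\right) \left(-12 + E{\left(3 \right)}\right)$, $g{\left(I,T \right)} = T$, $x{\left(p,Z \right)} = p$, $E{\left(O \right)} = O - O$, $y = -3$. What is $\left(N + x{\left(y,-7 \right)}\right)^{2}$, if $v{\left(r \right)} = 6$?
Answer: $31329$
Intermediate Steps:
$E{\left(O \right)} = 0$
$N = 180$ ($N = \left(-15 + 0\right) \left(-12 + 0\right) = \left(-15\right) \left(-12\right) = 180$)
$\left(N + x{\left(y,-7 \right)}\right)^{2} = \left(180 - 3\right)^{2} = 177^{2} = 31329$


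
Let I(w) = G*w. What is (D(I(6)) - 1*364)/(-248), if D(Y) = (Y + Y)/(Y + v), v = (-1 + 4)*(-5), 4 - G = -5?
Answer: 587/403 ≈ 1.4566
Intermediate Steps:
G = 9 (G = 4 - 1*(-5) = 4 + 5 = 9)
v = -15 (v = 3*(-5) = -15)
I(w) = 9*w
D(Y) = 2*Y/(-15 + Y) (D(Y) = (Y + Y)/(Y - 15) = (2*Y)/(-15 + Y) = 2*Y/(-15 + Y))
(D(I(6)) - 1*364)/(-248) = (2*(9*6)/(-15 + 9*6) - 1*364)/(-248) = (2*54/(-15 + 54) - 364)*(-1/248) = (2*54/39 - 364)*(-1/248) = (2*54*(1/39) - 364)*(-1/248) = (36/13 - 364)*(-1/248) = -4696/13*(-1/248) = 587/403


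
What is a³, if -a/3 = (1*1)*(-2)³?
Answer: 13824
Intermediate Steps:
a = 24 (a = -3*1*1*(-2)³ = -3*(-8) = 24)
a³ = 24³ = 13824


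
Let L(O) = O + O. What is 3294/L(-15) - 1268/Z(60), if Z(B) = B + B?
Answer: -3611/30 ≈ -120.37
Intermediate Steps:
L(O) = 2*O
Z(B) = 2*B
3294/L(-15) - 1268/Z(60) = 3294/((2*(-15))) - 1268/(2*60) = 3294/(-30) - 1268/120 = 3294*(-1/30) - 1268*1/120 = -549/5 - 317/30 = -3611/30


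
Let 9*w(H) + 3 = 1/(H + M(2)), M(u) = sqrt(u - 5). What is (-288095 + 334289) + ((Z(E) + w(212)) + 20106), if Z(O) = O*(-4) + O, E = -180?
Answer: 27038182691/404523 - I*sqrt(3)/404523 ≈ 66840.0 - 4.2817e-6*I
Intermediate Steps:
Z(O) = -3*O (Z(O) = -4*O + O = -3*O)
M(u) = sqrt(-5 + u)
w(H) = -1/3 + 1/(9*(H + I*sqrt(3))) (w(H) = -1/3 + 1/(9*(H + sqrt(-5 + 2))) = -1/3 + 1/(9*(H + sqrt(-3))) = -1/3 + 1/(9*(H + I*sqrt(3))))
(-288095 + 334289) + ((Z(E) + w(212)) + 20106) = (-288095 + 334289) + ((-3*(-180) + (1/9 - 1/3*212 - I*sqrt(3)/3)/(212 + I*sqrt(3))) + 20106) = 46194 + ((540 + (1/9 - 212/3 - I*sqrt(3)/3)/(212 + I*sqrt(3))) + 20106) = 46194 + ((540 + (-635/9 - I*sqrt(3)/3)/(212 + I*sqrt(3))) + 20106) = 46194 + (20646 + (-635/9 - I*sqrt(3)/3)/(212 + I*sqrt(3))) = 66840 + (-635/9 - I*sqrt(3)/3)/(212 + I*sqrt(3))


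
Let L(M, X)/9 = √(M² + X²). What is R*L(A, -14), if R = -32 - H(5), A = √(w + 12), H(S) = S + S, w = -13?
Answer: -378*√195 ≈ -5278.5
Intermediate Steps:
H(S) = 2*S
A = I (A = √(-13 + 12) = √(-1) = I ≈ 1.0*I)
R = -42 (R = -32 - 2*5 = -32 - 1*10 = -32 - 10 = -42)
L(M, X) = 9*√(M² + X²)
R*L(A, -14) = -378*√(I² + (-14)²) = -378*√(-1 + 196) = -378*√195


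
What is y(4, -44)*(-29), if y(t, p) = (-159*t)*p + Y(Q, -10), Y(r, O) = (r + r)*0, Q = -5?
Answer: -811536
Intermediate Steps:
Y(r, O) = 0 (Y(r, O) = (2*r)*0 = 0)
y(t, p) = -159*p*t (y(t, p) = (-159*t)*p + 0 = -159*p*t + 0 = -159*p*t)
y(4, -44)*(-29) = -159*(-44)*4*(-29) = 27984*(-29) = -811536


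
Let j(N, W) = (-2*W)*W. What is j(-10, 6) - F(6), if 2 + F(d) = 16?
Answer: -86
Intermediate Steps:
j(N, W) = -2*W**2
F(d) = 14 (F(d) = -2 + 16 = 14)
j(-10, 6) - F(6) = -2*6**2 - 1*14 = -2*36 - 14 = -72 - 14 = -86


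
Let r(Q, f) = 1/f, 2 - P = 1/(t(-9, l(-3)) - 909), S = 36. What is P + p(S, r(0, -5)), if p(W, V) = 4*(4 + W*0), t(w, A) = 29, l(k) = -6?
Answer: 15841/880 ≈ 18.001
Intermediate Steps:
P = 1761/880 (P = 2 - 1/(29 - 909) = 2 - 1/(-880) = 2 - 1*(-1/880) = 2 + 1/880 = 1761/880 ≈ 2.0011)
p(W, V) = 16 (p(W, V) = 4*(4 + 0) = 4*4 = 16)
P + p(S, r(0, -5)) = 1761/880 + 16 = 15841/880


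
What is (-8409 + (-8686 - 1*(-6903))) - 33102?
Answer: -43294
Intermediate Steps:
(-8409 + (-8686 - 1*(-6903))) - 33102 = (-8409 + (-8686 + 6903)) - 33102 = (-8409 - 1783) - 33102 = -10192 - 33102 = -43294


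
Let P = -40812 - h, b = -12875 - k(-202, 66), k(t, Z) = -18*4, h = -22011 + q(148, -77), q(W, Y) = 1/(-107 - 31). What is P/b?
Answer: 2594537/1766814 ≈ 1.4685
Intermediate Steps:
q(W, Y) = -1/138 (q(W, Y) = 1/(-138) = -1/138)
h = -3037519/138 (h = -22011 - 1/138 = -3037519/138 ≈ -22011.)
k(t, Z) = -72
b = -12803 (b = -12875 - 1*(-72) = -12875 + 72 = -12803)
P = -2594537/138 (P = -40812 - 1*(-3037519/138) = -40812 + 3037519/138 = -2594537/138 ≈ -18801.)
P/b = -2594537/138/(-12803) = -2594537/138*(-1/12803) = 2594537/1766814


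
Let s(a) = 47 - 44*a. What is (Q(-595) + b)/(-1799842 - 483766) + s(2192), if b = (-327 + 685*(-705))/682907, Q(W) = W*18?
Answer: -75168285112314817/779745944228 ≈ -96401.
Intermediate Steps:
Q(W) = 18*W
b = -483252/682907 (b = (-327 - 482925)*(1/682907) = -483252*1/682907 = -483252/682907 ≈ -0.70764)
(Q(-595) + b)/(-1799842 - 483766) + s(2192) = (18*(-595) - 483252/682907)/(-1799842 - 483766) + (47 - 44*2192) = (-10710 - 483252/682907)/(-2283608) + (47 - 96448) = -7314417222/682907*(-1/2283608) - 96401 = 3657208611/779745944228 - 96401 = -75168285112314817/779745944228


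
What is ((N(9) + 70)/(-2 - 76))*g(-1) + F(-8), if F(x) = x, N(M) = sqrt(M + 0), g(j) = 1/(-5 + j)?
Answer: -3671/468 ≈ -7.8440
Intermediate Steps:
N(M) = sqrt(M)
((N(9) + 70)/(-2 - 76))*g(-1) + F(-8) = ((sqrt(9) + 70)/(-2 - 76))/(-5 - 1) - 8 = ((3 + 70)/(-78))/(-6) - 8 = (73*(-1/78))*(-1/6) - 8 = -73/78*(-1/6) - 8 = 73/468 - 8 = -3671/468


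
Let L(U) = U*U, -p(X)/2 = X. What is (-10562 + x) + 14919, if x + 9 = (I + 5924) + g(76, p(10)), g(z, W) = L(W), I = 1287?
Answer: 11959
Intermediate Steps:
p(X) = -2*X
L(U) = U²
g(z, W) = W²
x = 7602 (x = -9 + ((1287 + 5924) + (-2*10)²) = -9 + (7211 + (-20)²) = -9 + (7211 + 400) = -9 + 7611 = 7602)
(-10562 + x) + 14919 = (-10562 + 7602) + 14919 = -2960 + 14919 = 11959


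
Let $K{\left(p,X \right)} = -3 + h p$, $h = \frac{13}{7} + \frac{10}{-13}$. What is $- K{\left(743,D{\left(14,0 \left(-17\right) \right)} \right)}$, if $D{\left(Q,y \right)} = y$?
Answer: $- \frac{73284}{91} \approx -805.32$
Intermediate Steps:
$h = \frac{99}{91}$ ($h = 13 \cdot \frac{1}{7} + 10 \left(- \frac{1}{13}\right) = \frac{13}{7} - \frac{10}{13} = \frac{99}{91} \approx 1.0879$)
$K{\left(p,X \right)} = -3 + \frac{99 p}{91}$
$- K{\left(743,D{\left(14,0 \left(-17\right) \right)} \right)} = - (-3 + \frac{99}{91} \cdot 743) = - (-3 + \frac{73557}{91}) = \left(-1\right) \frac{73284}{91} = - \frac{73284}{91}$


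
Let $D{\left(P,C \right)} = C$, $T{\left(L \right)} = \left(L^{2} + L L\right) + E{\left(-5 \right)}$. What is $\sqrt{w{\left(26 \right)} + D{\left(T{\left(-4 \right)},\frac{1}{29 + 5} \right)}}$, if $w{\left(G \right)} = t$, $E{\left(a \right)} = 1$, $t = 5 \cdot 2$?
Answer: $\frac{\sqrt{11594}}{34} \approx 3.1669$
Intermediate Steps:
$t = 10$
$T{\left(L \right)} = 1 + 2 L^{2}$ ($T{\left(L \right)} = \left(L^{2} + L L\right) + 1 = \left(L^{2} + L^{2}\right) + 1 = 2 L^{2} + 1 = 1 + 2 L^{2}$)
$w{\left(G \right)} = 10$
$\sqrt{w{\left(26 \right)} + D{\left(T{\left(-4 \right)},\frac{1}{29 + 5} \right)}} = \sqrt{10 + \frac{1}{29 + 5}} = \sqrt{10 + \frac{1}{34}} = \sqrt{\frac{341}{34}} = \frac{\sqrt{11594}}{34}$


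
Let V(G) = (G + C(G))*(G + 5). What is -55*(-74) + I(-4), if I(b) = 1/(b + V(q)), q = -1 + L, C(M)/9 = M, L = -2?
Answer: 260479/64 ≈ 4070.0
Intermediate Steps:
C(M) = 9*M
q = -3 (q = -1 - 2 = -3)
V(G) = 10*G*(5 + G) (V(G) = (G + 9*G)*(G + 5) = (10*G)*(5 + G) = 10*G*(5 + G))
I(b) = 1/(-60 + b) (I(b) = 1/(b + 10*(-3)*(5 - 3)) = 1/(b + 10*(-3)*2) = 1/(b - 60) = 1/(-60 + b))
-55*(-74) + I(-4) = -55*(-74) + 1/(-60 - 4) = 4070 + 1/(-64) = 4070 - 1/64 = 260479/64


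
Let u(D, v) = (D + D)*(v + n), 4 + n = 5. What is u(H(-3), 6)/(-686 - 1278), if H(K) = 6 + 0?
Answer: -21/491 ≈ -0.042770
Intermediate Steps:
n = 1 (n = -4 + 5 = 1)
H(K) = 6
u(D, v) = 2*D*(1 + v) (u(D, v) = (D + D)*(v + 1) = (2*D)*(1 + v) = 2*D*(1 + v))
u(H(-3), 6)/(-686 - 1278) = (2*6*(1 + 6))/(-686 - 1278) = (2*6*7)/(-1964) = -1/1964*84 = -21/491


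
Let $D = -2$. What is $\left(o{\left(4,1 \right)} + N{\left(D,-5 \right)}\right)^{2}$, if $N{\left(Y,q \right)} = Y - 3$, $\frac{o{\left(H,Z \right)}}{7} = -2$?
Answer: $361$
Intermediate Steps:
$o{\left(H,Z \right)} = -14$ ($o{\left(H,Z \right)} = 7 \left(-2\right) = -14$)
$N{\left(Y,q \right)} = -3 + Y$
$\left(o{\left(4,1 \right)} + N{\left(D,-5 \right)}\right)^{2} = \left(-14 - 5\right)^{2} = \left(-19\right)^{2} = 361$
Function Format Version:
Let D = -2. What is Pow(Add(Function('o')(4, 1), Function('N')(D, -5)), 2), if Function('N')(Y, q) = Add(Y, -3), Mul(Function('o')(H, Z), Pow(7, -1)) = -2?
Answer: 361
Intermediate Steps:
Function('o')(H, Z) = -14 (Function('o')(H, Z) = Mul(7, -2) = -14)
Function('N')(Y, q) = Add(-3, Y)
Pow(Add(Function('o')(4, 1), Function('N')(D, -5)), 2) = Pow(Add(-14, Add(-3, -2)), 2) = Pow(Add(-14, -5), 2) = Pow(-19, 2) = 361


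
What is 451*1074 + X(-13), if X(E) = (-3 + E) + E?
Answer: 484345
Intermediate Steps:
X(E) = -3 + 2*E
451*1074 + X(-13) = 451*1074 + (-3 + 2*(-13)) = 484374 + (-3 - 26) = 484374 - 29 = 484345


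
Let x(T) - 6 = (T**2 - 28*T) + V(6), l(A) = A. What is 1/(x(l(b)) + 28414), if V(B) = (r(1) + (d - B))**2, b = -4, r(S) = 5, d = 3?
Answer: 1/28552 ≈ 3.5024e-5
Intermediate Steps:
V(B) = (8 - B)**2 (V(B) = (5 + (3 - B))**2 = (8 - B)**2)
x(T) = 10 + T**2 - 28*T (x(T) = 6 + ((T**2 - 28*T) + (8 - 1*6)**2) = 6 + ((T**2 - 28*T) + (8 - 6)**2) = 6 + ((T**2 - 28*T) + 2**2) = 6 + ((T**2 - 28*T) + 4) = 6 + (4 + T**2 - 28*T) = 10 + T**2 - 28*T)
1/(x(l(b)) + 28414) = 1/((10 + (-4)**2 - 28*(-4)) + 28414) = 1/((10 + 16 + 112) + 28414) = 1/(138 + 28414) = 1/28552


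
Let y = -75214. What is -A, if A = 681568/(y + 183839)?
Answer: -681568/108625 ≈ -6.2745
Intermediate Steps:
A = 681568/108625 (A = 681568/(-75214 + 183839) = 681568/108625 ≈ 6.2745)
-A = -1*681568/108625 = -681568/108625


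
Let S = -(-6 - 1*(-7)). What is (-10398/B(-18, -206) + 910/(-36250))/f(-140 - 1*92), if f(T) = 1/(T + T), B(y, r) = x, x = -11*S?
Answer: 603100016/1375 ≈ 4.3862e+5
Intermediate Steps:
S = -1 (S = -(-6 + 7) = -1*1 = -1)
x = 11 (x = -11*(-1) = 11)
B(y, r) = 11
f(T) = 1/(2*T)
(-10398/B(-18, -206) + 910/(-36250))/f(-140 - 1*92) = (-10398/11 + 910/(-36250))/((1/(2*(-140 - 1*92)))) = (-10398*1/11 + 910*(-1/36250))/((1/(2*(-140 - 92)))) = (-10398/11 - 91/3625)/(((1/2)/(-232))) = -37693751/(39875*((1/2)*(-1/232))) = -37693751/(39875*(-1/464)) = -37693751/39875*(-464) = 603100016/1375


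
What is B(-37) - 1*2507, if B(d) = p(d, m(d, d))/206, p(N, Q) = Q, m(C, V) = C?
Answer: -516479/206 ≈ -2507.2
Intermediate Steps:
B(d) = d/206
B(-37) - 1*2507 = (1/206)*(-37) - 1*2507 = -37/206 - 2507 = -516479/206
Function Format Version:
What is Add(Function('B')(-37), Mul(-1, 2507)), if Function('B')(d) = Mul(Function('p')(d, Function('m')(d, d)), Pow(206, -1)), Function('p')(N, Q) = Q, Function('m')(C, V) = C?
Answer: Rational(-516479, 206) ≈ -2507.2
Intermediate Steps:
Function('B')(d) = Mul(Rational(1, 206), d) (Function('B')(d) = Mul(d, Pow(206, -1)) = Mul(d, Rational(1, 206)) = Mul(Rational(1, 206), d))
Add(Function('B')(-37), Mul(-1, 2507)) = Add(Mul(Rational(1, 206), -37), Mul(-1, 2507)) = Add(Rational(-37, 206), -2507) = Rational(-516479, 206)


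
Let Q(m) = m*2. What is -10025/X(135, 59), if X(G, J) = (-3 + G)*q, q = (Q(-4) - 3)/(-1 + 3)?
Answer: 10025/726 ≈ 13.809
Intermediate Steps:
Q(m) = 2*m
q = -11/2 (q = (2*(-4) - 3)/(-1 + 3) = (-8 - 3)/2 = -11*½ = -11/2 ≈ -5.5000)
X(G, J) = 33/2 - 11*G/2 (X(G, J) = (-3 + G)*(-11/2) = 33/2 - 11*G/2)
-10025/X(135, 59) = -10025/(33/2 - 11/2*135) = -10025/(33/2 - 1485/2) = -10025/(-726) = -10025*(-1/726) = 10025/726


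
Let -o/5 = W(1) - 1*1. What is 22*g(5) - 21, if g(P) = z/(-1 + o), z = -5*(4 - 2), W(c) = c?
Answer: 199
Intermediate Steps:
z = -10 (z = -5*2 = -10)
o = 0 (o = -5*(1 - 1*1) = -5*(1 - 1) = -5*0 = 0)
g(P) = 10 (g(P) = -10/(-1 + 0) = -10/(-1) = -10*(-1) = 10)
22*g(5) - 21 = 22*10 - 21 = 220 - 21 = 199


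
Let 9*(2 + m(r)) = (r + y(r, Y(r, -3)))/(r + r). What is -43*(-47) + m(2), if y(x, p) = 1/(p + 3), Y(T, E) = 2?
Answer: 363431/180 ≈ 2019.1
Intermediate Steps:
y(x, p) = 1/(3 + p)
m(r) = -2 + (1/5 + r)/(18*r) (m(r) = -2 + ((r + 1/(3 + 2))/(r + r))/9 = -2 + ((r + 1/5)/((2*r)))/9 = -2 + ((r + 1/5)*(1/(2*r)))/9 = -2 + ((1/5 + r)*(1/(2*r)))/9 = -2 + ((1/5 + r)/(2*r))/9 = -2 + (1/5 + r)/(18*r))
-43*(-47) + m(2) = -43*(-47) + (1/90)*(1 - 175*2)/2 = 2021 + (1/90)*(1/2)*(1 - 350) = 2021 + (1/90)*(1/2)*(-349) = 2021 - 349/180 = 363431/180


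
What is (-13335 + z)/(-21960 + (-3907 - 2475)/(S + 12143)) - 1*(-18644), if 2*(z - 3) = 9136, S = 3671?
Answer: 3237430441632/173640911 ≈ 18644.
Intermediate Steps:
z = 4571 (z = 3 + (1/2)*9136 = 3 + 4568 = 4571)
(-13335 + z)/(-21960 + (-3907 - 2475)/(S + 12143)) - 1*(-18644) = (-13335 + 4571)/(-21960 + (-3907 - 2475)/(3671 + 12143)) - 1*(-18644) = -8764/(-21960 - 6382/15814) + 18644 = -8764/(-21960 - 6382*1/15814) + 18644 = -8764/(-21960 - 3191/7907) + 18644 = -8764/(-173640911/7907) + 18644 = -8764*(-7907/173640911) + 18644 = 69296948/173640911 + 18644 = 3237430441632/173640911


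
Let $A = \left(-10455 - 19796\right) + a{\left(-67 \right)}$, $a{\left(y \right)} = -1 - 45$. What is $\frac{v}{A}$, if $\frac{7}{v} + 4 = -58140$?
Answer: $\frac{7}{1761588768} \approx 3.9737 \cdot 10^{-9}$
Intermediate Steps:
$v = - \frac{7}{58144}$ ($v = \frac{7}{-4 - 58140} = \frac{7}{-58144} = 7 \left(- \frac{1}{58144}\right) = - \frac{7}{58144} \approx -0.00012039$)
$a{\left(y \right)} = -46$ ($a{\left(y \right)} = -1 - 45 = -46$)
$A = -30297$ ($A = \left(-10455 - 19796\right) - 46 = -30251 - 46 = -30297$)
$\frac{v}{A} = - \frac{7}{58144 \left(-30297\right)} = \left(- \frac{7}{58144}\right) \left(- \frac{1}{30297}\right) = \frac{7}{1761588768}$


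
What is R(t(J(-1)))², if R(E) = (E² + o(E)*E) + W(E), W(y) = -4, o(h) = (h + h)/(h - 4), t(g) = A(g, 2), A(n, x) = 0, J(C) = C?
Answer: 16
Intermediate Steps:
t(g) = 0
o(h) = 2*h/(-4 + h) (o(h) = (2*h)/(-4 + h) = 2*h/(-4 + h))
R(E) = -4 + E² + 2*E²/(-4 + E) (R(E) = (E² + (2*E/(-4 + E))*E) - 4 = (E² + 2*E²/(-4 + E)) - 4 = -4 + E² + 2*E²/(-4 + E))
R(t(J(-1)))² = ((2*0² + (-4 + 0)*(-4 + 0²))/(-4 + 0))² = ((2*0 - 4*(-4 + 0))/(-4))² = (-(0 - 4*(-4))/4)² = (-(0 + 16)/4)² = (-¼*16)² = (-4)² = 16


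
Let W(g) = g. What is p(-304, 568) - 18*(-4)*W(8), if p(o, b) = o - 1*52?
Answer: 220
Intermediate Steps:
p(o, b) = -52 + o (p(o, b) = o - 52 = -52 + o)
p(-304, 568) - 18*(-4)*W(8) = (-52 - 304) - 18*(-4)*8 = -356 - (-72)*8 = -356 - 1*(-576) = -356 + 576 = 220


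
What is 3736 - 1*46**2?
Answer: 1620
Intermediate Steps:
3736 - 1*46**2 = 3736 - 1*2116 = 3736 - 2116 = 1620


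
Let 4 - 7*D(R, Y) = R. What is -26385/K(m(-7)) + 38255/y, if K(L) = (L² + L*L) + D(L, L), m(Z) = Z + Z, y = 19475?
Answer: -698254963/10757990 ≈ -64.906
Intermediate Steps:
D(R, Y) = 4/7 - R/7
m(Z) = 2*Z
K(L) = 4/7 + 2*L² - L/7 (K(L) = (L² + L*L) + (4/7 - L/7) = (L² + L²) + (4/7 - L/7) = 2*L² + (4/7 - L/7) = 4/7 + 2*L² - L/7)
-26385/K(m(-7)) + 38255/y = -26385/(4/7 + 2*(2*(-7))² - 2*(-7)/7) + 38255/19475 = -26385/(4/7 + 2*(-14)² - ⅐*(-14)) + 38255*(1/19475) = -26385/(4/7 + 2*196 + 2) + 7651/3895 = -26385/(4/7 + 392 + 2) + 7651/3895 = -26385/2762/7 + 7651/3895 = -26385*7/2762 + 7651/3895 = -184695/2762 + 7651/3895 = -698254963/10757990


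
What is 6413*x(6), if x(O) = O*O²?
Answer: 1385208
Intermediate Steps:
x(O) = O³
6413*x(6) = 6413*6³ = 6413*216 = 1385208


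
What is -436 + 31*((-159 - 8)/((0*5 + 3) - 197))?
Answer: -79407/194 ≈ -409.31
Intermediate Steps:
-436 + 31*((-159 - 8)/((0*5 + 3) - 197)) = -436 + 31*(-167/((0 + 3) - 197)) = -436 + 31*(-167/(3 - 197)) = -436 + 31*(-167/(-194)) = -436 + 31*(-167*(-1/194)) = -436 + 31*(167/194) = -436 + 5177/194 = -79407/194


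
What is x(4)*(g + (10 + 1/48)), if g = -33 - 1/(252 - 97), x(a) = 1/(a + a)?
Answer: -171013/59520 ≈ -2.8732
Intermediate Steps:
x(a) = 1/(2*a)
g = -5116/155 (g = -33 - 1/155 = -5116/155 ≈ -33.006)
x(4)*(g + (10 + 1/48)) = ((½)/4)*(-5116/155 + (10 + 1/48)) = ((½)*(¼))*(-5116/155 + (10 + 1/48)) = (-5116/155 + 481/48)/8 = (⅛)*(-171013/7440) = -171013/59520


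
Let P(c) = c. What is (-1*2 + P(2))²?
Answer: 0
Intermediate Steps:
(-1*2 + P(2))² = (-1*2 + 2)² = (-2 + 2)² = 0² = 0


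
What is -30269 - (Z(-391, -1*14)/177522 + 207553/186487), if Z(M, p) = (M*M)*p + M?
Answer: -333903125307719/11035181738 ≈ -30258.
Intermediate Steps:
Z(M, p) = M + p*M² (Z(M, p) = M²*p + M = p*M² + M = M + p*M²)
-30269 - (Z(-391, -1*14)/177522 + 207553/186487) = -30269 - (-391*(1 - (-391)*14)/177522 + 207553/186487) = -30269 - (-391*(1 - 391*(-14))*(1/177522) + 207553*(1/186487)) = -30269 - (-391*(1 + 5474)*(1/177522) + 207553/186487) = -30269 - (-391*5475*(1/177522) + 207553/186487) = -30269 - (-2140725*1/177522 + 207553/186487) = -30269 - (-713575/59174 + 207553/186487) = -30269 - 1*(-120790719803/11035181738) = -30269 + 120790719803/11035181738 = -333903125307719/11035181738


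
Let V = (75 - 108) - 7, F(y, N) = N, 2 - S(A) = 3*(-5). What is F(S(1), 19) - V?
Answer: 59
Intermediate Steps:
S(A) = 17 (S(A) = 2 - 3*(-5) = 2 - 1*(-15) = 2 + 15 = 17)
V = -40 (V = -33 - 7 = -40)
F(S(1), 19) - V = 19 - 1*(-40) = 19 + 40 = 59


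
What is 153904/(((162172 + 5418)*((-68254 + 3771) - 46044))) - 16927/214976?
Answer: -156787814710707/1991023863835840 ≈ -0.078747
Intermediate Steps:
153904/(((162172 + 5418)*((-68254 + 3771) - 46044))) - 16927/214976 = 153904/((167590*(-64483 - 46044))) - 16927*1/214976 = 153904/((167590*(-110527))) - 16927/214976 = 153904/(-18523219930) - 16927/214976 = 153904*(-1/18523219930) - 16927/214976 = -76952/9261609965 - 16927/214976 = -156787814710707/1991023863835840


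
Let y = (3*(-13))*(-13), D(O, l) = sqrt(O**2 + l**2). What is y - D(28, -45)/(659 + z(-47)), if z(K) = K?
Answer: 310231/612 ≈ 506.91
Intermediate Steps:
y = 507 (y = -39*(-13) = 507)
y - D(28, -45)/(659 + z(-47)) = 507 - sqrt(28**2 + (-45)**2)/(659 - 47) = 507 - sqrt(784 + 2025)/612 = 507 - sqrt(2809)/612 = 507 - 53/612 = 310231/612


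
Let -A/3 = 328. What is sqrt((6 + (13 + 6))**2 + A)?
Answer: I*sqrt(359) ≈ 18.947*I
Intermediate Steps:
A = -984 (A = -3*328 = -984)
sqrt((6 + (13 + 6))**2 + A) = sqrt((6 + (13 + 6))**2 - 984) = sqrt((6 + 19)**2 - 984) = sqrt(25**2 - 984) = sqrt(625 - 984) = sqrt(-359) = I*sqrt(359)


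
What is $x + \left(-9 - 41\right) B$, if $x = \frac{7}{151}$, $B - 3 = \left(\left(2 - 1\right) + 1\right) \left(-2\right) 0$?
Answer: $- \frac{22643}{151} \approx -149.95$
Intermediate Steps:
$B = 3$ ($B = 3 + \left(\left(2 - 1\right) + 1\right) \left(-2\right) 0 = 3 + \left(1 + 1\right) \left(-2\right) 0 = 3 + 2 \left(-2\right) 0 = 3 - 0 = 3 + 0 = 3$)
$x = \frac{7}{151}$ ($x = 7 \cdot \frac{1}{151} = \frac{7}{151} \approx 0.046358$)
$x + \left(-9 - 41\right) B = \frac{7}{151} + \left(-9 - 41\right) 3 = \frac{7}{151} - 150 = - \frac{22643}{151}$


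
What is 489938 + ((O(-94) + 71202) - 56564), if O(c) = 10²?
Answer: 504676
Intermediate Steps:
O(c) = 100
489938 + ((O(-94) + 71202) - 56564) = 489938 + ((100 + 71202) - 56564) = 489938 + (71302 - 56564) = 489938 + 14738 = 504676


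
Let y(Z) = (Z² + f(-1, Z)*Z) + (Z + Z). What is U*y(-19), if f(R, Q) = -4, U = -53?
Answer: -21147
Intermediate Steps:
y(Z) = Z² - 2*Z (y(Z) = (Z² - 4*Z) + (Z + Z) = (Z² - 4*Z) + 2*Z = Z² - 2*Z)
U*y(-19) = -(-1007)*(-2 - 19) = -(-1007)*(-21) = -53*399 = -21147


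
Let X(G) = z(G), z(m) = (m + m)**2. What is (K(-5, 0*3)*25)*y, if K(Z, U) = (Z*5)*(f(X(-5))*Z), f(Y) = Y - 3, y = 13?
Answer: 3940625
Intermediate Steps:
z(m) = 4*m**2 (z(m) = (2*m)**2 = 4*m**2)
X(G) = 4*G**2
f(Y) = -3 + Y
K(Z, U) = 485*Z**2 (K(Z, U) = (Z*5)*((-3 + 4*(-5)**2)*Z) = (5*Z)*((-3 + 4*25)*Z) = (5*Z)*((-3 + 100)*Z) = (5*Z)*(97*Z) = 485*Z**2)
(K(-5, 0*3)*25)*y = ((485*(-5)**2)*25)*13 = ((485*25)*25)*13 = (12125*25)*13 = 303125*13 = 3940625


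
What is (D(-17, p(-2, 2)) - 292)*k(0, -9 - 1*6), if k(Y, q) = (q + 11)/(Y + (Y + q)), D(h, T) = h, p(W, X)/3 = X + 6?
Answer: -412/5 ≈ -82.400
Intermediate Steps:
p(W, X) = 18 + 3*X (p(W, X) = 3*(X + 6) = 3*(6 + X) = 18 + 3*X)
k(Y, q) = (11 + q)/(q + 2*Y)
(D(-17, p(-2, 2)) - 292)*k(0, -9 - 1*6) = (-17 - 292)*((11 + (-9 - 1*6))/((-9 - 1*6) + 2*0)) = -309*(11 + (-9 - 6))/((-9 - 6) + 0) = -309*(11 - 15)/(-15 + 0) = -309*(-4)/(-15) = -(-103)*(-4)/5 = -309*4/15 = -412/5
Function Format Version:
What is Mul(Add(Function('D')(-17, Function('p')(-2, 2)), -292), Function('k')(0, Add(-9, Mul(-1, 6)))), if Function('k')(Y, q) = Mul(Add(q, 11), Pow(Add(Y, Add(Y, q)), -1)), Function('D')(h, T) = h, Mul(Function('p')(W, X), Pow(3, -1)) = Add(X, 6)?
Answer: Rational(-412, 5) ≈ -82.400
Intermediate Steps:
Function('p')(W, X) = Add(18, Mul(3, X)) (Function('p')(W, X) = Mul(3, Add(X, 6)) = Mul(3, Add(6, X)) = Add(18, Mul(3, X)))
Function('k')(Y, q) = Mul(Pow(Add(q, Mul(2, Y)), -1), Add(11, q)) (Function('k')(Y, q) = Mul(Add(11, q), Pow(Add(q, Mul(2, Y)), -1)) = Mul(Pow(Add(q, Mul(2, Y)), -1), Add(11, q)))
Mul(Add(Function('D')(-17, Function('p')(-2, 2)), -292), Function('k')(0, Add(-9, Mul(-1, 6)))) = Mul(Add(-17, -292), Mul(Pow(Add(Add(-9, Mul(-1, 6)), Mul(2, 0)), -1), Add(11, Add(-9, Mul(-1, 6))))) = Mul(-309, Mul(Pow(Add(Add(-9, -6), 0), -1), Add(11, Add(-9, -6)))) = Mul(-309, Mul(Pow(Add(-15, 0), -1), Add(11, -15))) = Mul(-309, Mul(Pow(-15, -1), -4)) = Mul(-309, Mul(Rational(-1, 15), -4)) = Mul(-309, Rational(4, 15)) = Rational(-412, 5)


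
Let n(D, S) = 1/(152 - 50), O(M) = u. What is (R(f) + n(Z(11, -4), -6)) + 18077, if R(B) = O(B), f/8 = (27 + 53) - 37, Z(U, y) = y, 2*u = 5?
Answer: 922055/51 ≈ 18080.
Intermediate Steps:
u = 5/2 (u = (½)*5 = 5/2 ≈ 2.5000)
O(M) = 5/2
n(D, S) = 1/102
f = 344 (f = 8*((27 + 53) - 37) = 8*(80 - 37) = 8*43 = 344)
R(B) = 5/2
(R(f) + n(Z(11, -4), -6)) + 18077 = (5/2 + 1/102) + 18077 = 128/51 + 18077 = 922055/51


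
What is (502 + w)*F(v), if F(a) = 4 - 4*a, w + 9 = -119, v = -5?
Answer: 8976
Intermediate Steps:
w = -128 (w = -9 - 119 = -128)
(502 + w)*F(v) = (502 - 128)*(4 - 4*(-5)) = 374*(4 + 20) = 374*24 = 8976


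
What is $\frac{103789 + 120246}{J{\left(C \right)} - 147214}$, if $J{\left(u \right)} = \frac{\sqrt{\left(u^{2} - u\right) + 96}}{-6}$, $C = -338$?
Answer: $- \frac{65962176980}{43343917221} + \frac{224035 \sqrt{12742}}{43343917221} \approx -1.5212$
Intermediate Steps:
$J{\left(u \right)} = - \frac{\sqrt{96 + u^{2} - u}}{6}$ ($J{\left(u \right)} = \sqrt{96 + u^{2} - u} \left(- \frac{1}{6}\right) = - \frac{\sqrt{96 + u^{2} - u}}{6}$)
$\frac{103789 + 120246}{J{\left(C \right)} - 147214} = \frac{103789 + 120246}{- \frac{\sqrt{96 + \left(-338\right)^{2} - -338}}{6} - 147214} = \frac{224035}{- \frac{\sqrt{96 + 114244 + 338}}{6} + \left(-227632 + 80418\right)} = \frac{224035}{- \frac{\sqrt{114678}}{6} - 147214} = \frac{224035}{- \frac{3 \sqrt{12742}}{6} - 147214} = \frac{224035}{- \frac{\sqrt{12742}}{2} - 147214} = \frac{224035}{-147214 - \frac{\sqrt{12742}}{2}}$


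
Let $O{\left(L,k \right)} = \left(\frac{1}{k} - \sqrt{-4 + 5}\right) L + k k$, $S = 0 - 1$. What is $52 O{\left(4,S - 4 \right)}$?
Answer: $\frac{5252}{5} \approx 1050.4$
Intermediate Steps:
$S = -1$
$O{\left(L,k \right)} = k^{2} + L \left(-1 + \frac{1}{k}\right)$ ($O{\left(L,k \right)} = \left(\frac{1}{k} - \sqrt{1}\right) L + k^{2} = \left(\frac{1}{k} - 1\right) L + k^{2} = \left(-1 + \frac{1}{k}\right) L + k^{2} = L \left(-1 + \frac{1}{k}\right) + k^{2} = k^{2} + L \left(-1 + \frac{1}{k}\right)$)
$52 O{\left(4,S - 4 \right)} = 52 \left(\left(-1 - 4\right)^{2} - 4 + \frac{4}{-1 - 4}\right) = 52 \left(\left(-5\right)^{2} - 4 + \frac{4}{-5}\right) = 52 \left(25 - 4 + 4 \left(- \frac{1}{5}\right)\right) = 52 \left(25 - 4 - \frac{4}{5}\right) = 52 \cdot \frac{101}{5} = \frac{5252}{5}$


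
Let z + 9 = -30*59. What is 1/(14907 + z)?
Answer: 1/13128 ≈ 7.6173e-5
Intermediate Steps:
z = -1779 (z = -9 - 30*59 = -9 - 1770 = -1779)
1/(14907 + z) = 1/(14907 - 1779) = 1/13128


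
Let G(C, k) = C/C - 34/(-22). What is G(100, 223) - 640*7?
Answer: -49252/11 ≈ -4477.5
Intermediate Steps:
G(C, k) = 28/11 (G(C, k) = 1 - 34*(-1/22) = 1 + 17/11 = 28/11)
G(100, 223) - 640*7 = 28/11 - 640*7 = 28/11 - 1*4480 = 28/11 - 4480 = -49252/11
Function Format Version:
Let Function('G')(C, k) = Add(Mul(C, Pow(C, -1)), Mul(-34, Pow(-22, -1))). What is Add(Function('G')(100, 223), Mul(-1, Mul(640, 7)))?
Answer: Rational(-49252, 11) ≈ -4477.5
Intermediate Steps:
Function('G')(C, k) = Rational(28, 11) (Function('G')(C, k) = Add(1, Mul(-34, Rational(-1, 22))) = Add(1, Rational(17, 11)) = Rational(28, 11))
Add(Function('G')(100, 223), Mul(-1, Mul(640, 7))) = Add(Rational(28, 11), Mul(-1, Mul(640, 7))) = Add(Rational(28, 11), Mul(-1, 4480)) = Add(Rational(28, 11), -4480) = Rational(-49252, 11)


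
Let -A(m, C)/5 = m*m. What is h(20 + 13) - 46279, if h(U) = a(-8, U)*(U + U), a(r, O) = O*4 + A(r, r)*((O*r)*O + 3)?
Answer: 183896513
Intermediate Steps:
A(m, C) = -5*m**2 (A(m, C) = -5*m*m = -5*m**2)
a(r, O) = 4*O - 5*r**2*(3 + r*O**2) (a(r, O) = O*4 + (-5*r**2)*((O*r)*O + 3) = 4*O + (-5*r**2)*(r*O**2 + 3) = 4*O + (-5*r**2)*(3 + r*O**2) = 4*O - 5*r**2*(3 + r*O**2))
h(U) = 2*U*(-960 + 4*U + 2560*U**2) (h(U) = (-15*(-8)**2 + 4*U - 5*U**2*(-8)**3)*(U + U) = (-15*64 + 4*U - 5*U**2*(-512))*(2*U) = (-960 + 4*U + 2560*U**2)*(2*U) = 2*U*(-960 + 4*U + 2560*U**2))
h(20 + 13) - 46279 = 8*(20 + 13)*(-240 + (20 + 13) + 640*(20 + 13)**2) - 46279 = 8*33*(-240 + 33 + 640*33**2) - 46279 = 8*33*(-240 + 33 + 640*1089) - 46279 = 8*33*(-240 + 33 + 696960) - 46279 = 8*33*696753 - 46279 = 183942792 - 46279 = 183896513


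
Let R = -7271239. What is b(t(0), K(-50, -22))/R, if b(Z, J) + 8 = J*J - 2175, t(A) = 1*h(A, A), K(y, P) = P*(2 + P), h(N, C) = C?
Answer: -2423/92041 ≈ -0.026325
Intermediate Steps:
t(A) = A (t(A) = 1*A = A)
b(Z, J) = -2183 + J² (b(Z, J) = -8 + (J*J - 2175) = -8 + (J² - 2175) = -8 + (-2175 + J²) = -2183 + J²)
b(t(0), K(-50, -22))/R = (-2183 + (-22*(2 - 22))²)/(-7271239) = (-2183 + (-22*(-20))²)*(-1/7271239) = (-2183 + 440²)*(-1/7271239) = (-2183 + 193600)*(-1/7271239) = 191417*(-1/7271239) = -2423/92041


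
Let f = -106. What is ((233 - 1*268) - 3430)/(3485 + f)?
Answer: -3465/3379 ≈ -1.0255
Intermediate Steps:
((233 - 1*268) - 3430)/(3485 + f) = ((233 - 1*268) - 3430)/(3485 - 106) = ((233 - 268) - 3430)/3379 = (-35 - 3430)*(1/3379) = -3465*1/3379 = -3465/3379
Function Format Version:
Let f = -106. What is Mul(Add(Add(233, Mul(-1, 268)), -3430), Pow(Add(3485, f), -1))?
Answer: Rational(-3465, 3379) ≈ -1.0255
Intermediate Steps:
Mul(Add(Add(233, Mul(-1, 268)), -3430), Pow(Add(3485, f), -1)) = Mul(Add(Add(233, Mul(-1, 268)), -3430), Pow(Add(3485, -106), -1)) = Mul(Add(Add(233, -268), -3430), Pow(3379, -1)) = Mul(Add(-35, -3430), Rational(1, 3379)) = Mul(-3465, Rational(1, 3379)) = Rational(-3465, 3379)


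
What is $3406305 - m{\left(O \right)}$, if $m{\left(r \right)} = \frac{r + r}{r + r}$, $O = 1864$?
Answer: $3406304$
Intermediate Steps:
$m{\left(r \right)} = 1$ ($m{\left(r \right)} = \frac{2 r}{2 r} = 2 r \frac{1}{2 r} = 1$)
$3406305 - m{\left(O \right)} = 3406305 - 1 = 3406304$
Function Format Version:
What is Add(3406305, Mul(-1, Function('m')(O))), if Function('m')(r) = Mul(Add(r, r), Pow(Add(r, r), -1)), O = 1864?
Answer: 3406304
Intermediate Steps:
Function('m')(r) = 1 (Function('m')(r) = Mul(Mul(2, r), Pow(Mul(2, r), -1)) = Mul(Mul(2, r), Mul(Rational(1, 2), Pow(r, -1))) = 1)
Add(3406305, Mul(-1, Function('m')(O))) = Add(3406305, Mul(-1, 1)) = Add(3406305, -1) = 3406304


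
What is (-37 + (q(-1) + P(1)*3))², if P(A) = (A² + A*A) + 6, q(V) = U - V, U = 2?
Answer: 100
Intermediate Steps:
q(V) = 2 - V
P(A) = 6 + 2*A² (P(A) = (A² + A²) + 6 = 2*A² + 6 = 6 + 2*A²)
(-37 + (q(-1) + P(1)*3))² = (-37 + ((2 - 1*(-1)) + (6 + 2*1²)*3))² = (-37 + ((2 + 1) + (6 + 2*1)*3))² = (-37 + (3 + (6 + 2)*3))² = (-37 + (3 + 8*3))² = (-37 + (3 + 24))² = (-37 + 27)² = (-10)² = 100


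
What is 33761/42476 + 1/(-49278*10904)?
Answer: 647882404927/815125532304 ≈ 0.79483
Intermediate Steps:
33761/42476 + 1/(-49278*10904) = 33761*(1/42476) - 1/49278*1/10904 = 4823/6068 - 1/537327312 = 647882404927/815125532304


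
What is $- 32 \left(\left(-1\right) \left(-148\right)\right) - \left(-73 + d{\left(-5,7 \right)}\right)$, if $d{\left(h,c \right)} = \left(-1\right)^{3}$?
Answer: $-4662$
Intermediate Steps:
$d{\left(h,c \right)} = -1$
$- 32 \left(\left(-1\right) \left(-148\right)\right) - \left(-73 + d{\left(-5,7 \right)}\right) = - 32 \left(\left(-1\right) \left(-148\right)\right) + \left(73 - -1\right) = \left(-32\right) 148 + \left(73 + 1\right) = -4736 + 74 = -4662$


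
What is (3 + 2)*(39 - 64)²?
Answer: 3125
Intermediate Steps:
(3 + 2)*(39 - 64)² = 5*(-25)² = 5*625 = 3125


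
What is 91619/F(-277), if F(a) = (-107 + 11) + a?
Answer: -91619/373 ≈ -245.63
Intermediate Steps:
F(a) = -96 + a
91619/F(-277) = 91619/(-96 - 277) = 91619/(-373) = 91619*(-1/373) = -91619/373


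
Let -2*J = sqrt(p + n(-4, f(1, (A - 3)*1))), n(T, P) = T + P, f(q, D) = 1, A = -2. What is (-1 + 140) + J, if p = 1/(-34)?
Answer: 139 - I*sqrt(3502)/68 ≈ 139.0 - 0.87026*I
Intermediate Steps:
n(T, P) = P + T
p = -1/34 ≈ -0.029412
J = -I*sqrt(3502)/68 (J = -sqrt(-1/34 + (1 - 4))/2 = -sqrt(-1/34 - 3)/2 = -I*sqrt(3502)/68 ≈ -0.87026*I)
(-1 + 140) + J = (-1 + 140) - I*sqrt(3502)/68 = 139 - I*sqrt(3502)/68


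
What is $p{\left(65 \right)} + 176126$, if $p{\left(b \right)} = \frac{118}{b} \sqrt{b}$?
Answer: $176126 + \frac{118 \sqrt{65}}{65} \approx 1.7614 \cdot 10^{5}$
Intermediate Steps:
$p{\left(b \right)} = \frac{118}{\sqrt{b}}$
$p{\left(65 \right)} + 176126 = \frac{118}{\sqrt{65}} + 176126 = 118 \frac{\sqrt{65}}{65} + 176126 = \frac{118 \sqrt{65}}{65} + 176126 = 176126 + \frac{118 \sqrt{65}}{65}$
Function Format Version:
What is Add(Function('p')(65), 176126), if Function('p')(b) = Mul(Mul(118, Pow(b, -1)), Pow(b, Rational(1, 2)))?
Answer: Add(176126, Mul(Rational(118, 65), Pow(65, Rational(1, 2)))) ≈ 1.7614e+5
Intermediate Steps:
Function('p')(b) = Mul(118, Pow(b, Rational(-1, 2)))
Add(Function('p')(65), 176126) = Add(Mul(118, Pow(65, Rational(-1, 2))), 176126) = Add(Mul(118, Mul(Rational(1, 65), Pow(65, Rational(1, 2)))), 176126) = Add(Mul(Rational(118, 65), Pow(65, Rational(1, 2))), 176126) = Add(176126, Mul(Rational(118, 65), Pow(65, Rational(1, 2))))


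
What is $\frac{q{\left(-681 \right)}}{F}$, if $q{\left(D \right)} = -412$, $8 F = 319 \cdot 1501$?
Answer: $- \frac{3296}{478819} \approx -0.0068836$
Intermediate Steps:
$F = \frac{478819}{8}$ ($F = \frac{319 \cdot 1501}{8} = \frac{1}{8} \cdot 478819 = \frac{478819}{8} \approx 59852.0$)
$\frac{q{\left(-681 \right)}}{F} = - \frac{412}{\frac{478819}{8}} = \left(-412\right) \frac{8}{478819} = - \frac{3296}{478819}$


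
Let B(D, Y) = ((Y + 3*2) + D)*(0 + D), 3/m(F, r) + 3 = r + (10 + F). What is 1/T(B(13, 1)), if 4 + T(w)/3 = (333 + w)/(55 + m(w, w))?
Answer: 28988/589677 ≈ 0.049159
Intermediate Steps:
m(F, r) = 3/(7 + F + r) (m(F, r) = 3/(-3 + (r + (10 + F))) = 3/(-3 + (10 + F + r)) = 3/(7 + F + r))
B(D, Y) = D*(6 + D + Y) (B(D, Y) = ((Y + 6) + D)*D = ((6 + Y) + D)*D = (6 + D + Y)*D = D*(6 + D + Y))
T(w) = -12 + 3*(333 + w)/(55 + 3/(7 + 2*w)) (T(w) = -12 + 3*((333 + w)/(55 + 3/(7 + w + w))) = -12 + 3*((333 + w)/(55 + 3/(7 + 2*w))) = -12 + 3*(333 + w)/(55 + 3/(7 + 2*w)))
1/T(B(13, 1)) = 1/(3*(779 + 2*(13*(6 + 13 + 1))² + 233*(13*(6 + 13 + 1)))/(2*(194 + 55*(13*(6 + 13 + 1))))) = 1/(3*(779 + 2*(13*20)² + 233*(13*20))/(2*(194 + 55*(13*20)))) = 1/(3*(779 + 2*260² + 233*260)/(2*(194 + 55*260))) = 1/(3*(779 + 2*67600 + 60580)/(2*(194 + 14300))) = 1/((3/2)*(779 + 135200 + 60580)/14494) = 1/((3/2)*(1/14494)*196559) = 1/(589677/28988) = 28988/589677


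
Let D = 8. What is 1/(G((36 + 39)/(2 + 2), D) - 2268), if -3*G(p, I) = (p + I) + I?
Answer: -12/27355 ≈ -0.00043868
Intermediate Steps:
G(p, I) = -2*I/3 - p/3 (G(p, I) = -((p + I) + I)/3 = -((I + p) + I)/3 = -(p + 2*I)/3 = -2*I/3 - p/3)
1/(G((36 + 39)/(2 + 2), D) - 2268) = 1/((-⅔*8 - (36 + 39)/(3*(2 + 2))) - 2268) = 1/((-16/3 - 25/4) - 2268) = 1/(-139/12 - 2268) = 1/(-27355/12) = -12/27355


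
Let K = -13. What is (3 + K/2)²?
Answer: 49/4 ≈ 12.250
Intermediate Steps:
(3 + K/2)² = (3 - 13/2)² = (-7/2)² = 49/4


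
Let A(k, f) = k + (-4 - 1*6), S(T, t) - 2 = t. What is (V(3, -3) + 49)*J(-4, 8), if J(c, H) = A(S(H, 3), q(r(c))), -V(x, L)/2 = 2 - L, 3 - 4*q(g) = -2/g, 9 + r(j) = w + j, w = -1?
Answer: -195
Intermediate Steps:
S(T, t) = 2 + t
r(j) = -10 + j (r(j) = -9 + (-1 + j) = -10 + j)
q(g) = 3/4 + 1/(2*g) (q(g) = 3/4 - (-1)/(2*g) = 3/4 + 1/(2*g))
V(x, L) = -4 + 2*L (V(x, L) = -2*(2 - L) = -4 + 2*L)
A(k, f) = -10 + k (A(k, f) = k + (-4 - 6) = k - 10 = -10 + k)
J(c, H) = -5 (J(c, H) = -10 + (2 + 3) = -10 + 5 = -5)
(V(3, -3) + 49)*J(-4, 8) = ((-4 + 2*(-3)) + 49)*(-5) = ((-4 - 6) + 49)*(-5) = (-10 + 49)*(-5) = 39*(-5) = -195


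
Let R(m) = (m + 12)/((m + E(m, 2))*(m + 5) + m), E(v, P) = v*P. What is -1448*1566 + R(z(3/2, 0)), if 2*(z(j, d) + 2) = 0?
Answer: -4535137/2 ≈ -2.2676e+6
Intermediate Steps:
E(v, P) = P*v
z(j, d) = -2 (z(j, d) = -2 + (½)*0 = -2 + 0 = -2)
R(m) = (12 + m)/(m + 3*m*(5 + m)) (R(m) = (m + 12)/((m + 2*m)*(m + 5) + m) = (12 + m)/((3*m)*(5 + m) + m) = (12 + m)/(3*m*(5 + m) + m) = (12 + m)/(m + 3*m*(5 + m)))
-1448*1566 + R(z(3/2, 0)) = -1448*1566 + (12 - 2)/((-2)*(16 + 3*(-2))) = -2267568 - ½*10/(16 - 6) = -2267568 - ½*10/10 = -2267568 - ½*⅒*10 = -2267568 - ½ = -4535137/2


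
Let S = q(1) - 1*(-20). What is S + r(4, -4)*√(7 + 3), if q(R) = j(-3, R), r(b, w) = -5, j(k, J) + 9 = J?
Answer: 12 - 5*√10 ≈ -3.8114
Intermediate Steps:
j(k, J) = -9 + J
q(R) = -9 + R
S = 12 (S = (-9 + 1) - 1*(-20) = -8 + 20 = 12)
S + r(4, -4)*√(7 + 3) = 12 - 5*√(7 + 3) = 12 - 5*√10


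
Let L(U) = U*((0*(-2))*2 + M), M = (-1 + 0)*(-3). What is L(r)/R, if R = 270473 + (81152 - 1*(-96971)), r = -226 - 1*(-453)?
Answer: 227/149532 ≈ 0.0015181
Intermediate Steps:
M = 3 (M = -1*(-3) = 3)
r = 227 (r = -226 + 453 = 227)
L(U) = 3*U (L(U) = U*((0*(-2))*2 + 3) = U*(0*2 + 3) = U*(0 + 3) = U*3 = 3*U)
R = 448596 (R = 270473 + (81152 + 96971) = 270473 + 178123 = 448596)
L(r)/R = (3*227)/448596 = 681*(1/448596) = 227/149532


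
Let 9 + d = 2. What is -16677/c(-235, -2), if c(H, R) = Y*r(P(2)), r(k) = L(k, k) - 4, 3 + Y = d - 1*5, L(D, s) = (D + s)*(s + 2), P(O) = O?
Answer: 1853/20 ≈ 92.650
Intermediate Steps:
d = -7 (d = -9 + 2 = -7)
L(D, s) = (2 + s)*(D + s) (L(D, s) = (D + s)*(2 + s) = (2 + s)*(D + s))
Y = -15 (Y = -3 + (-7 - 1*5) = -3 + (-7 - 5) = -3 - 12 = -15)
r(k) = -4 + 2*k² + 4*k (r(k) = (k² + 2*k + 2*k + k*k) - 4 = (k² + 2*k + 2*k + k²) - 4 = (2*k² + 4*k) - 4 = -4 + 2*k² + 4*k)
c(H, R) = -180 (c(H, R) = -15*(-4 + 2*2² + 4*2) = -15*(-4 + 2*4 + 8) = -15*(-4 + 8 + 8) = -15*12 = -180)
-16677/c(-235, -2) = -16677/(-180) = -16677*(-1/180) = 1853/20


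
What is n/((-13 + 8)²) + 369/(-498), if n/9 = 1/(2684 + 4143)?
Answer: -20991531/28332050 ≈ -0.74091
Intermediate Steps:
n = 9/6827 (n = 9/(2684 + 4143) = 9/6827 ≈ 0.0013183)
n/((-13 + 8)²) + 369/(-498) = 9/(6827*((-13 + 8)²)) + 369/(-498) = 9/(6827*((-5)²)) + 369*(-1/498) = (9/6827)/25 - 123/166 = (9/6827)*(1/25) - 123/166 = 9/170675 - 123/166 = -20991531/28332050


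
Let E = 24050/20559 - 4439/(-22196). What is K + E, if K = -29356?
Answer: -13395326893583/456327564 ≈ -29355.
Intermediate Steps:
E = 625075201/456327564 (E = 24050*(1/20559) - 4439*(-1/22196) = 24050/20559 + 4439/22196 = 625075201/456327564 ≈ 1.3698)
K + E = -29356 + 625075201/456327564 = -13395326893583/456327564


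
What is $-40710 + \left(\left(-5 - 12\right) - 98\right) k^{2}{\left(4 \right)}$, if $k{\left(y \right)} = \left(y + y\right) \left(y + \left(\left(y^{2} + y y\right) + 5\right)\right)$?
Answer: $-12412870$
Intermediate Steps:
$k{\left(y \right)} = 2 y \left(5 + y + 2 y^{2}\right)$ ($k{\left(y \right)} = 2 y \left(y + \left(\left(y^{2} + y^{2}\right) + 5\right)\right) = 2 y \left(y + \left(2 y^{2} + 5\right)\right) = 2 y \left(y + \left(5 + 2 y^{2}\right)\right) = 2 y \left(5 + y + 2 y^{2}\right)$)
$-40710 + \left(\left(-5 - 12\right) - 98\right) k^{2}{\left(4 \right)} = -40710 + \left(\left(-5 - 12\right) - 98\right) \left(2 \cdot 4 \left(5 + 4 + 2 \cdot 4^{2}\right)\right)^{2} = -40710 + \left(\left(-5 - 12\right) - 98\right) \left(2 \cdot 4 \left(5 + 4 + 2 \cdot 16\right)\right)^{2} = -40710 + \left(-17 - 98\right) \left(2 \cdot 4 \left(5 + 4 + 32\right)\right)^{2} = -40710 - 115 \left(2 \cdot 4 \cdot 41\right)^{2} = -40710 - 115 \cdot 328^{2} = -40710 - 12372160 = -12412870$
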